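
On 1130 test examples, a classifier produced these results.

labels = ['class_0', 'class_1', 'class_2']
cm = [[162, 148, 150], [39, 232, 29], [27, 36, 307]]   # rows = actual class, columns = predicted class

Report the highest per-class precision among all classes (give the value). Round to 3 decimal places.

0.711

Per-class precision (TP/(TP+FP)):
  class_0: TP=162, FP=39+27=66 → 162/228 = 0.7105
  class_1: TP=232, FP=148+36=184 → 232/416 = 0.5577
  class_2: TP=307, FP=150+29=179 → 307/486 = 0.6317
Highest is class 'class_0' with precision = 0.711.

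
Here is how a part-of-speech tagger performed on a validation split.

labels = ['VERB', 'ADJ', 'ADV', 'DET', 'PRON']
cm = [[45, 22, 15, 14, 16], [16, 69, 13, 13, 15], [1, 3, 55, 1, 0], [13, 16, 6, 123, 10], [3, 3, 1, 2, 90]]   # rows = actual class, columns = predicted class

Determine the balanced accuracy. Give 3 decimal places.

Balanced accuracy = mean of per-class recall.
  VERB: recall = 45/112 = 0.4018
  ADJ: recall = 69/126 = 0.5476
  ADV: recall = 55/60 = 0.9167
  DET: recall = 123/168 = 0.7321
  PRON: recall = 90/99 = 0.9091
Mean = (0.4018 + 0.5476 + 0.9167 + 0.7321 + 0.9091) / 5 = 0.701

0.701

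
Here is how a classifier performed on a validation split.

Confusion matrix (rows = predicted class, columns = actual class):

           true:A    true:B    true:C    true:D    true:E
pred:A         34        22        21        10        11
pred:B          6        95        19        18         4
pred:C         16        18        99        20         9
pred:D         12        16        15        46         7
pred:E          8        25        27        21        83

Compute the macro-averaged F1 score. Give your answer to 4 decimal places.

0.5197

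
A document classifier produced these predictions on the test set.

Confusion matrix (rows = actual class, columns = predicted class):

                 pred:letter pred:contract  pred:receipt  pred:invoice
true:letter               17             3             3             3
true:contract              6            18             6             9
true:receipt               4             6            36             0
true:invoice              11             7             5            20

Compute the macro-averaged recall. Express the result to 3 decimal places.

Per-class recall (TP/(TP+FN)):
  letter: TP=17, FN=3+3+3=9 → 17/26 = 0.6538
  contract: TP=18, FN=6+6+9=21 → 18/39 = 0.4615
  receipt: TP=36, FN=4+6+0=10 → 36/46 = 0.7826
  invoice: TP=20, FN=11+7+5=23 → 20/43 = 0.4651
Macro-recall = mean = (0.6538 + 0.4615 + 0.7826 + 0.4651) / 4 = 0.591

0.591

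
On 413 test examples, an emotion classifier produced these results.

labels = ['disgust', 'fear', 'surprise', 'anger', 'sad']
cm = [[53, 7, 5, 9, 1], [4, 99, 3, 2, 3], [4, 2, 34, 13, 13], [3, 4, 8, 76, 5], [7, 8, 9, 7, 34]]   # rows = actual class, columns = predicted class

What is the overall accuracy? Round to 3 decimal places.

0.717

Accuracy = trace / total = (53+99+34+76+34=296) / 413 = 296/413 = 0.717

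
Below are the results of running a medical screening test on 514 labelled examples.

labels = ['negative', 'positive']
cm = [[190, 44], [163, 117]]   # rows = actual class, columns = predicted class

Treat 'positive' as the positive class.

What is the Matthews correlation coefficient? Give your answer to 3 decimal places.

MCC = (TP·TN − FP·FN) / √((TP+FP)(TP+FN)(TN+FP)(TN+FN))
Numerator = 117·190 − 44·163 = 15058
Denominator = √(161·280·234·353) = √3723698160 = 61022.1121
MCC = 15058 / 61022.1121 = 0.247

0.247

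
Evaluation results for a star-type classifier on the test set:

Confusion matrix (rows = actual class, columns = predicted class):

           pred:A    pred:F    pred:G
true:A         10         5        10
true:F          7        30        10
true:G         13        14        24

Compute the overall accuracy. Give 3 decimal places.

0.520

Accuracy = trace / total = (10+30+24=64) / 123 = 64/123 = 0.520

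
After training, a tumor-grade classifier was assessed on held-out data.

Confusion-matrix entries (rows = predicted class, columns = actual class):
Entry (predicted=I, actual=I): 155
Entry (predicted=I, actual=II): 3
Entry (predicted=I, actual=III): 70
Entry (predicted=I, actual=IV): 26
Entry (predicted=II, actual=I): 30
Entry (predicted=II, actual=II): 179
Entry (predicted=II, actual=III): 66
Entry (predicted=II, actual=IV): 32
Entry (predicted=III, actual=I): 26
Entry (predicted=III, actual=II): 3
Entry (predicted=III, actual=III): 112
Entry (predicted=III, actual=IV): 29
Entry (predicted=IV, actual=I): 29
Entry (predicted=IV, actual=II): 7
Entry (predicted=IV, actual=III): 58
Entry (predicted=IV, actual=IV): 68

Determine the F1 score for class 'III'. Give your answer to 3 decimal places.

0.471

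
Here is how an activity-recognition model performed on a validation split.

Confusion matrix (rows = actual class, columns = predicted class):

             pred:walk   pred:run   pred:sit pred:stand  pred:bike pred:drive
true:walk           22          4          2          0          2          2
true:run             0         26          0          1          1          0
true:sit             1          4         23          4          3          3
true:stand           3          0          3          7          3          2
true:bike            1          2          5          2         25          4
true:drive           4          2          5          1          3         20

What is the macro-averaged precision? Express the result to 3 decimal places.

Per-class precision (TP/(TP+FP)):
  walk: TP=22, FP=0+1+3+1+4=9 → 22/31 = 0.7097
  run: TP=26, FP=4+4+0+2+2=12 → 26/38 = 0.6842
  sit: TP=23, FP=2+0+3+5+5=15 → 23/38 = 0.6053
  stand: TP=7, FP=0+1+4+2+1=8 → 7/15 = 0.4667
  bike: TP=25, FP=2+1+3+3+3=12 → 25/37 = 0.6757
  drive: TP=20, FP=2+0+3+2+4=11 → 20/31 = 0.6452
Macro-precision = mean = (0.7097 + 0.6842 + 0.6053 + 0.4667 + 0.6757 + 0.6452) / 6 = 0.631

0.631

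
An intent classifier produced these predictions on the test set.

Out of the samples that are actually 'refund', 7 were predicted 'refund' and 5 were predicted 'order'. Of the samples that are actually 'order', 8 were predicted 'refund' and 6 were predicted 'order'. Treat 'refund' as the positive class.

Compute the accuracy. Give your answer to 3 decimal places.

0.500

Accuracy = (TP+TN)/N = (7+6)/26 = 0.500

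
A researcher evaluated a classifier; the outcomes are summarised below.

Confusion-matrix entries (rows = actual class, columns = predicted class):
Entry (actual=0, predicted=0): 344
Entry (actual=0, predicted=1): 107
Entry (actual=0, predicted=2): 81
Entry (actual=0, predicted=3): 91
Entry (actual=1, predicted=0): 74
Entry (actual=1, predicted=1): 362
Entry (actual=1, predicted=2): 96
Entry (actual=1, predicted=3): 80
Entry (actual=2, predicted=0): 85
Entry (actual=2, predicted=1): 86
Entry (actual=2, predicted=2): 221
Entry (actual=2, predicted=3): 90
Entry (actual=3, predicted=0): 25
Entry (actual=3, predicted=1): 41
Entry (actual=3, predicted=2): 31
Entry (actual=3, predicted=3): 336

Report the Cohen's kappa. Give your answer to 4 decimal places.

0.4494

Observed agreement pₒ = trace/N = 1263/2150 = 0.58744
Expected agreement pₑ = Σ (rowᵢ·colᵢ)/N² = (623·528 + 612·596 + 482·429 + 433·597)/2150² = 0.25072
κ = (pₒ − pₑ)/(1 − pₑ) = (0.58744 − 0.25072)/(1 − 0.25072) = 0.4494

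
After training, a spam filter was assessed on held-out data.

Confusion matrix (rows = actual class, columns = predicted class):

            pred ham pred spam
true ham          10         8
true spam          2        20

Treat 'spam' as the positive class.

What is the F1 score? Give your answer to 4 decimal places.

0.8000

Precision = TP/(TP+FP) = 20/28 = 0.7143
Recall = TP/(TP+FN) = 20/22 = 0.9091
F1 = 2·TP/(2·TP+FP+FN) = 40/50 = 0.8000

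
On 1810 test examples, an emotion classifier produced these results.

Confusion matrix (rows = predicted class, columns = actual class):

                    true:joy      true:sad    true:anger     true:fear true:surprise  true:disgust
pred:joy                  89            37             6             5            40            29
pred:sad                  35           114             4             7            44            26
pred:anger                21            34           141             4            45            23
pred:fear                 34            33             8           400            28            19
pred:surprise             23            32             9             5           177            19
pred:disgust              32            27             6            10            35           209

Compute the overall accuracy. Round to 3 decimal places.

0.624

Accuracy = trace / total = (89+114+141+400+177+209=1130) / 1810 = 1130/1810 = 0.624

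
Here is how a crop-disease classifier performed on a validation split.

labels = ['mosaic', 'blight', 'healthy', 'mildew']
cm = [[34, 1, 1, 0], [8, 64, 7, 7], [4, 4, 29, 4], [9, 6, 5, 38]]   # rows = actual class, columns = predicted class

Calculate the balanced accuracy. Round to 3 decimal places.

0.763

Balanced accuracy = mean of per-class recall.
  mosaic: recall = 34/36 = 0.9444
  blight: recall = 64/86 = 0.7442
  healthy: recall = 29/41 = 0.7073
  mildew: recall = 38/58 = 0.6552
Mean = (0.9444 + 0.7442 + 0.7073 + 0.6552) / 4 = 0.763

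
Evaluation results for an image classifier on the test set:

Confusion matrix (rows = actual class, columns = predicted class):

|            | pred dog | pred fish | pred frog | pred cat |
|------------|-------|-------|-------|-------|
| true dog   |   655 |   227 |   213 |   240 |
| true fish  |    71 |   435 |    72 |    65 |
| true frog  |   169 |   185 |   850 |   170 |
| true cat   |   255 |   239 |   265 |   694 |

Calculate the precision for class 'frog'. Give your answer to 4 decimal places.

0.6071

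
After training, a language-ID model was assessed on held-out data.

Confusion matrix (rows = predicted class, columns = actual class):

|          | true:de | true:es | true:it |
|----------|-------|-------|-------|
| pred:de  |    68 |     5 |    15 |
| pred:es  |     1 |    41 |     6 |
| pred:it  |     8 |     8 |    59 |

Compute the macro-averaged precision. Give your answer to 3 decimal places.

Per-class precision (TP/(TP+FP)):
  de: TP=68, FP=5+15=20 → 68/88 = 0.7727
  es: TP=41, FP=1+6=7 → 41/48 = 0.8542
  it: TP=59, FP=8+8=16 → 59/75 = 0.7867
Macro-precision = mean = (0.7727 + 0.8542 + 0.7867) / 3 = 0.805

0.805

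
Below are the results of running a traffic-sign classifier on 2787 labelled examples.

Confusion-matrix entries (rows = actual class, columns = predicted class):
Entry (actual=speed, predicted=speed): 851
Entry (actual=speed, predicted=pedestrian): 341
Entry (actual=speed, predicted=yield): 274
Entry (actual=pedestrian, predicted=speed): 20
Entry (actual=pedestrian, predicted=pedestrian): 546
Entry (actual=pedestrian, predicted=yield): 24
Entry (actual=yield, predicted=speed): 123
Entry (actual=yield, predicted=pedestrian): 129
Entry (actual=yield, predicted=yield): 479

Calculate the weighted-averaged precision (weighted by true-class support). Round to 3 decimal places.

Per-class precision (TP/(TP+FP)):
  speed: TP=851, FP=20+123=143 → 851/994 = 0.8561
  pedestrian: TP=546, FP=341+129=470 → 546/1016 = 0.5374
  yield: TP=479, FP=274+24=298 → 479/777 = 0.6165
Weighted-precision = Σ (supportᵢ/N)·precisionᵢ with N=2787: (1466/2787)·0.8561 + (590/2787)·0.5374 + (731/2787)·0.6165 = 0.726

0.726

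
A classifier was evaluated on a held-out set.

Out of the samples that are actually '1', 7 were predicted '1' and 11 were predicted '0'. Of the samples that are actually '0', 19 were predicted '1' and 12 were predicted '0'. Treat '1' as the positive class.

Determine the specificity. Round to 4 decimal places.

0.3871

Specificity = TN/(TN+FP) = 12/(12+19) = 0.3871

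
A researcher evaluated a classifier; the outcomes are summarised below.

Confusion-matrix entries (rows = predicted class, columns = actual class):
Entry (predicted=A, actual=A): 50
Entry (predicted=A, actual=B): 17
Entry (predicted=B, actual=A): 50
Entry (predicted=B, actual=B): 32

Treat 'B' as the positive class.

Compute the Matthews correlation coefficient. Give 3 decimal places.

0.145

MCC = (TP·TN − FP·FN) / √((TP+FP)(TP+FN)(TN+FP)(TN+FN))
Numerator = 32·50 − 50·17 = 750
Denominator = √(82·49·100·67) = √26920600 = 5188.5065
MCC = 750 / 5188.5065 = 0.145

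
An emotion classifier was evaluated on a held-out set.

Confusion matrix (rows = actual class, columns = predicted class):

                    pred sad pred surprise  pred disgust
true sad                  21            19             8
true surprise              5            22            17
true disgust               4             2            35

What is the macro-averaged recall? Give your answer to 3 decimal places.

Per-class recall (TP/(TP+FN)):
  sad: TP=21, FN=19+8=27 → 21/48 = 0.4375
  surprise: TP=22, FN=5+17=22 → 22/44 = 0.5000
  disgust: TP=35, FN=4+2=6 → 35/41 = 0.8537
Macro-recall = mean = (0.4375 + 0.5000 + 0.8537) / 3 = 0.597

0.597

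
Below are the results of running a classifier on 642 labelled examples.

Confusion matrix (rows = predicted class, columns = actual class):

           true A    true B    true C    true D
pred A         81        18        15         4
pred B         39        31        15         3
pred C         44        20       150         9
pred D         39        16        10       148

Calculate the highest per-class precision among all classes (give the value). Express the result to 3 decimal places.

Per-class precision (TP/(TP+FP)):
  A: TP=81, FP=18+15+4=37 → 81/118 = 0.6864
  B: TP=31, FP=39+15+3=57 → 31/88 = 0.3523
  C: TP=150, FP=44+20+9=73 → 150/223 = 0.6726
  D: TP=148, FP=39+16+10=65 → 148/213 = 0.6948
Highest is class 'D' with precision = 0.695.

0.695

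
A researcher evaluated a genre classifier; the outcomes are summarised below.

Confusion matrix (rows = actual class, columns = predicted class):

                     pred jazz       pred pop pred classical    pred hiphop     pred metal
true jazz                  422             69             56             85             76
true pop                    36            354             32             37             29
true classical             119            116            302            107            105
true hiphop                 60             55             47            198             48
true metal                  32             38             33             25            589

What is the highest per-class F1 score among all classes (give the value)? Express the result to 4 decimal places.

0.7532

Per-class F1 score (2·TP/(2·TP+FP+FN)):
  jazz: TP=422, FP=36+119+60+32=247, FN=69+56+85+76=286 → 844/1377 = 0.61293
  pop: TP=354, FP=69+116+55+38=278, FN=36+32+37+29=134 → 708/1120 = 0.63214
  classical: TP=302, FP=56+32+47+33=168, FN=119+116+107+105=447 → 604/1219 = 0.49549
  hiphop: TP=198, FP=85+37+107+25=254, FN=60+55+47+48=210 → 396/860 = 0.46047
  metal: TP=589, FP=76+29+105+48=258, FN=32+38+33+25=128 → 1178/1564 = 0.75320
Highest is class 'metal' with F1 score = 0.7532.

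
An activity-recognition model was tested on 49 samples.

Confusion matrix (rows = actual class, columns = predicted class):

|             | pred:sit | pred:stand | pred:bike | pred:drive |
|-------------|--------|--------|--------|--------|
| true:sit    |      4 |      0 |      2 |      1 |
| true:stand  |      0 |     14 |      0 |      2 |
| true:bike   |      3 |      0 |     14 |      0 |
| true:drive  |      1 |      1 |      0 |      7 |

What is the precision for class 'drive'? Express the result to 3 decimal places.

precision = TP/(TP+FP).
drive: TP=7, FP=1+2+0=3 → 7/10 = 0.7000

0.700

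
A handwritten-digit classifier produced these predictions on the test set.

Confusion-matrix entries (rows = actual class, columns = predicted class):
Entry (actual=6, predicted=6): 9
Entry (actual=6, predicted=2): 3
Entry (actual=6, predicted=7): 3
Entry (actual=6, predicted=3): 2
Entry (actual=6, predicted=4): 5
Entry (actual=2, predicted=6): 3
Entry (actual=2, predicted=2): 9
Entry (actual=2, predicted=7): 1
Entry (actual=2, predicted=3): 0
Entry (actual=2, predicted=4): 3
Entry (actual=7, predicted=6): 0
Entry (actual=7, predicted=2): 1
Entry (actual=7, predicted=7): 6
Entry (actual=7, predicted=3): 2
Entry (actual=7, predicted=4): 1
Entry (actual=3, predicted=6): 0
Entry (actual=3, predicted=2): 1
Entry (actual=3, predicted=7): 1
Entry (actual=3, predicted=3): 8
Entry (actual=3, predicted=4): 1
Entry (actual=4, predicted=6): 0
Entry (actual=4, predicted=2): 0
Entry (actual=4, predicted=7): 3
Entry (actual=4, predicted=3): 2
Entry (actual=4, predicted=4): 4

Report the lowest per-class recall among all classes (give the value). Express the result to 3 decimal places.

0.409

Per-class recall (TP/(TP+FN)):
  6: TP=9, FN=3+3+2+5=13 → 9/22 = 0.4091
  2: TP=9, FN=3+1+0+3=7 → 9/16 = 0.5625
  7: TP=6, FN=0+1+2+1=4 → 6/10 = 0.6000
  3: TP=8, FN=0+1+1+1=3 → 8/11 = 0.7273
  4: TP=4, FN=0+0+3+2=5 → 4/9 = 0.4444
Lowest is class '6' with recall = 0.409.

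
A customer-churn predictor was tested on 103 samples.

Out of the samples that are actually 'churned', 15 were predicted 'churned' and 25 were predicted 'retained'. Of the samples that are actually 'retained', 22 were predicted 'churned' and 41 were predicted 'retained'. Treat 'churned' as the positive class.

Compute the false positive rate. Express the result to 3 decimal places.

0.349

FPR = FP/(FP+TN) = 22/(22+41) = 0.349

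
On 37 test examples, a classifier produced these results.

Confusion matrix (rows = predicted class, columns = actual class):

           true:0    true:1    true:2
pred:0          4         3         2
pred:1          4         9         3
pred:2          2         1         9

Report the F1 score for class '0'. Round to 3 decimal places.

0.421

Treat '0' as positive and all other classes as negative.
F1 score = 2·TP/(2·TP+FP+FN).
0: TP=4, FP=3+2=5, FN=4+2=6 → 8/19 = 0.4211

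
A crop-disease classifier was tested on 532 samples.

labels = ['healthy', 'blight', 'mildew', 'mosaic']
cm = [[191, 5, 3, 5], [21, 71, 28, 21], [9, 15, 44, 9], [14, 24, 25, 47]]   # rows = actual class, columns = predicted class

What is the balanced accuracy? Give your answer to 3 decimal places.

Balanced accuracy = mean of per-class recall.
  healthy: recall = 191/204 = 0.9363
  blight: recall = 71/141 = 0.5035
  mildew: recall = 44/77 = 0.5714
  mosaic: recall = 47/110 = 0.4273
Mean = (0.9363 + 0.5035 + 0.5714 + 0.4273) / 4 = 0.610

0.610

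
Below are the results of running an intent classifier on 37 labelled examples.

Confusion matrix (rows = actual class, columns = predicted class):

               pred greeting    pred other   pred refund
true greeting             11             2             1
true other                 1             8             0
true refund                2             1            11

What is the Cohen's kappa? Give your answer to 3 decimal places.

0.714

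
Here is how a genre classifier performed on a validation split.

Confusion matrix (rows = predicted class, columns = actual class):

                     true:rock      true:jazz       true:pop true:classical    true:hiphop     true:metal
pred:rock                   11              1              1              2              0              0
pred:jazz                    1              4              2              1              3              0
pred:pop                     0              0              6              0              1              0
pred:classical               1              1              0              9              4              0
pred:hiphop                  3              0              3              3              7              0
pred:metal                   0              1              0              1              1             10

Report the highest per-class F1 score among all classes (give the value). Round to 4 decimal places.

Per-class F1 score (2·TP/(2·TP+FP+FN)):
  rock: TP=11, FP=1+1+2+0+0=4, FN=1+0+1+3+0=5 → 22/31 = 0.70968
  jazz: TP=4, FP=1+2+1+3+0=7, FN=1+0+1+0+1=3 → 8/18 = 0.44444
  pop: TP=6, FP=0+0+0+1+0=1, FN=1+2+0+3+0=6 → 12/19 = 0.63158
  classical: TP=9, FP=1+1+0+4+0=6, FN=2+1+0+3+1=7 → 18/31 = 0.58065
  hiphop: TP=7, FP=3+0+3+3+0=9, FN=0+3+1+4+1=9 → 14/32 = 0.43750
  metal: TP=10, FP=0+1+0+1+1=3, FN=0+0+0+0+0=0 → 20/23 = 0.86957
Highest is class 'metal' with F1 score = 0.8696.

0.8696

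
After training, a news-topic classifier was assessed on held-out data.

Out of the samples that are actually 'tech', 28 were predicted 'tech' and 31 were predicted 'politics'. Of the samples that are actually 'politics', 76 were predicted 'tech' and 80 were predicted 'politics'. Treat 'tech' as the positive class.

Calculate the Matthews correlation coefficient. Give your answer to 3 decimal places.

MCC = (TP·TN − FP·FN) / √((TP+FP)(TP+FN)(TN+FP)(TN+FN))
Numerator = 28·80 − 76·31 = -116
Denominator = √(104·59·156·111) = √106250976 = 10307.8114
MCC = -116 / 10307.8114 = -0.011

-0.011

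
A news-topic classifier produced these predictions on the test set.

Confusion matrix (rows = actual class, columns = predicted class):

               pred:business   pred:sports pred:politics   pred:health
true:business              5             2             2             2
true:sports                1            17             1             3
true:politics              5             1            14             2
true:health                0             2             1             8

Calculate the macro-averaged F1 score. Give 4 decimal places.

Per-class F1 score (2·TP/(2·TP+FP+FN)):
  business: TP=5, FP=1+5+0=6, FN=2+2+2=6 → 10/22 = 0.45455
  sports: TP=17, FP=2+1+2=5, FN=1+1+3=5 → 34/44 = 0.77273
  politics: TP=14, FP=2+1+1=4, FN=5+1+2=8 → 28/40 = 0.70000
  health: TP=8, FP=2+3+2=7, FN=0+2+1=3 → 16/26 = 0.61538
Macro-F1 score = mean = (0.45455 + 0.77273 + 0.70000 + 0.61538) / 4 = 0.6357

0.6357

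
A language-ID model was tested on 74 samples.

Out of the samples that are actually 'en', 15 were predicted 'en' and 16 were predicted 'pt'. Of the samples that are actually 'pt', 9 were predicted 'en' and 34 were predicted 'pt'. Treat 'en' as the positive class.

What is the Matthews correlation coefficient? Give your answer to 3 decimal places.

0.289

MCC = (TP·TN − FP·FN) / √((TP+FP)(TP+FN)(TN+FP)(TN+FN))
Numerator = 15·34 − 9·16 = 366
Denominator = √(24·31·43·50) = √1599600 = 1264.7529
MCC = 366 / 1264.7529 = 0.289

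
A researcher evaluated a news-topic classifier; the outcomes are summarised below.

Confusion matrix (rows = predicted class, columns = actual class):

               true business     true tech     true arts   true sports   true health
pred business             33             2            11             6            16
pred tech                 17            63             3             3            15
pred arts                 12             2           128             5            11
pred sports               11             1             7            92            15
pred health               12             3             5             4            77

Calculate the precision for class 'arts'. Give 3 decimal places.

Take TP from the diagonal, FP from the rest of the 'arts' prediction marginal, FN from the rest of the 'arts' actual marginal.
precision = TP/(TP+FP).
arts: TP=128, FP=12+2+5+11=30 → 128/158 = 0.8101

0.810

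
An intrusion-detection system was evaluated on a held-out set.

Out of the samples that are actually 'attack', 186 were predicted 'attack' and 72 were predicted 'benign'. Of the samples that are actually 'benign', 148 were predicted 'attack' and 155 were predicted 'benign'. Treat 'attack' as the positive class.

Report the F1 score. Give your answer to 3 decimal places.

Precision = TP/(TP+FP) = 186/334 = 0.5569
Recall = TP/(TP+FN) = 186/258 = 0.7209
F1 = 2·TP/(2·TP+FP+FN) = 372/592 = 0.628

0.628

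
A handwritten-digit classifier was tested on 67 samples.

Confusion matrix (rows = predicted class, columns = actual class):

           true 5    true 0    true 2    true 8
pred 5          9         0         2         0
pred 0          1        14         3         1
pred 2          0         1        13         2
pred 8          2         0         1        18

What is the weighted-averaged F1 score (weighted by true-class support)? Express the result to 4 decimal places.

Per-class F1 score (2·TP/(2·TP+FP+FN)):
  5: TP=9, FP=0+2+0=2, FN=1+0+2=3 → 18/23 = 0.78261
  0: TP=14, FP=1+3+1=5, FN=0+1+0=1 → 28/34 = 0.82353
  2: TP=13, FP=0+1+2=3, FN=2+3+1=6 → 26/35 = 0.74286
  8: TP=18, FP=2+0+1=3, FN=0+1+2=3 → 36/42 = 0.85714
Weighted-F1 score = Σ (supportᵢ/N)·F1 scoreᵢ with N=67: (12/67)·0.78261 + (15/67)·0.82353 + (19/67)·0.74286 + (21/67)·0.85714 = 0.8039

0.8039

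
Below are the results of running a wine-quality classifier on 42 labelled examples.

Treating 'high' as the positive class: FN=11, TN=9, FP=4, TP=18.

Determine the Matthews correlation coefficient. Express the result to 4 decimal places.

MCC = (TP·TN − FP·FN) / √((TP+FP)(TP+FN)(TN+FP)(TN+FN))
Numerator = 18·9 − 4·11 = 118
Denominator = √(22·29·13·20) = √165880 = 407.2837
MCC = 118 / 407.2837 = 0.2897

0.2897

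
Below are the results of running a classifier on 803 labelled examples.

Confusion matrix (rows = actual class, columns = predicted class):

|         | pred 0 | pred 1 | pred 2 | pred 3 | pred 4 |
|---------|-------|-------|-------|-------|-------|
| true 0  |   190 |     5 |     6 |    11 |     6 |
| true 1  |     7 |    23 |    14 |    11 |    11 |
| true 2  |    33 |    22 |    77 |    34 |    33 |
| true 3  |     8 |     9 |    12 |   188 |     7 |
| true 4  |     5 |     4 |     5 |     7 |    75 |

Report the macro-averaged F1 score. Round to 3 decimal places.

0.624

Per-class F1 score (2·TP/(2·TP+FP+FN)):
  0: TP=190, FP=7+33+8+5=53, FN=5+6+11+6=28 → 380/461 = 0.8243
  1: TP=23, FP=5+22+9+4=40, FN=7+14+11+11=43 → 46/129 = 0.3566
  2: TP=77, FP=6+14+12+5=37, FN=33+22+34+33=122 → 154/313 = 0.4920
  3: TP=188, FP=11+11+34+7=63, FN=8+9+12+7=36 → 376/475 = 0.7916
  4: TP=75, FP=6+11+33+7=57, FN=5+4+5+7=21 → 150/228 = 0.6579
Macro-F1 score = mean = (0.8243 + 0.3566 + 0.4920 + 0.7916 + 0.6579) / 5 = 0.624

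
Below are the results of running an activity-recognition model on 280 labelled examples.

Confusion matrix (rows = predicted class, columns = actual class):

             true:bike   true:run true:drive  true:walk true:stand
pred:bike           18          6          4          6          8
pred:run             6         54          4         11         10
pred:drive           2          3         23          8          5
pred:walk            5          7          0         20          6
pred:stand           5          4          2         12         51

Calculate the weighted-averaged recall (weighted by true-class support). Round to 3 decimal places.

0.593

Per-class recall (TP/(TP+FN)):
  bike: TP=18, FN=6+2+5+5=18 → 18/36 = 0.5000
  run: TP=54, FN=6+3+7+4=20 → 54/74 = 0.7297
  drive: TP=23, FN=4+4+0+2=10 → 23/33 = 0.6970
  walk: TP=20, FN=6+11+8+12=37 → 20/57 = 0.3509
  stand: TP=51, FN=8+10+5+6=29 → 51/80 = 0.6375
Weighted-recall = Σ (supportᵢ/N)·recallᵢ with N=280: (36/280)·0.5000 + (74/280)·0.7297 + (33/280)·0.6970 + (57/280)·0.3509 + (80/280)·0.6375 = 0.593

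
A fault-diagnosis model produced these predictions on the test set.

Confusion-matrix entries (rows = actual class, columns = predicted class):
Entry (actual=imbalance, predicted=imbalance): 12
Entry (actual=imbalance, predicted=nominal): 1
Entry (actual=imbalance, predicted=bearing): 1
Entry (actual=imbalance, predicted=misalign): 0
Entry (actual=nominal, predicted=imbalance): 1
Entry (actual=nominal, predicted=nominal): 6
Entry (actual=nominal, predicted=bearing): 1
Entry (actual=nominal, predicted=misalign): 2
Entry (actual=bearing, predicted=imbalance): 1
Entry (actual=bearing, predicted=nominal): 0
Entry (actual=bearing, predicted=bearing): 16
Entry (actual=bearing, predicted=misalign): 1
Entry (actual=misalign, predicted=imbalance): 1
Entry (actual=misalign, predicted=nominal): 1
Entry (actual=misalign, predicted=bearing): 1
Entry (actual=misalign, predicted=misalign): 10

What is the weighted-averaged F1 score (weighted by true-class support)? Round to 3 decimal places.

0.797

Per-class F1 score (2·TP/(2·TP+FP+FN)):
  imbalance: TP=12, FP=1+1+1=3, FN=1+1+0=2 → 24/29 = 0.8276
  nominal: TP=6, FP=1+0+1=2, FN=1+1+2=4 → 12/18 = 0.6667
  bearing: TP=16, FP=1+1+1=3, FN=1+0+1=2 → 32/37 = 0.8649
  misalign: TP=10, FP=0+2+1=3, FN=1+1+1=3 → 20/26 = 0.7692
Weighted-F1 score = Σ (supportᵢ/N)·F1 scoreᵢ with N=55: (14/55)·0.8276 + (10/55)·0.6667 + (18/55)·0.8649 + (13/55)·0.7692 = 0.797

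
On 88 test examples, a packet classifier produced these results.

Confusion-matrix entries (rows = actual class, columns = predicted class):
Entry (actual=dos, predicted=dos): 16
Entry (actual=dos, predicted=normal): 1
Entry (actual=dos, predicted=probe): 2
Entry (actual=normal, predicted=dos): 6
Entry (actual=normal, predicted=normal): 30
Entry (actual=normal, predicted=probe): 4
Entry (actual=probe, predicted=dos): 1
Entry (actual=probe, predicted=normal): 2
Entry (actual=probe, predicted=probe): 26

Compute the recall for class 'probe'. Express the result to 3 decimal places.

0.897

One-vs-rest for 'probe': TP = diagonal; FP = other classes predicted 'probe'; FN = 'probe' predicted as other.
recall = TP/(TP+FN).
probe: TP=26, FN=1+2=3 → 26/29 = 0.8966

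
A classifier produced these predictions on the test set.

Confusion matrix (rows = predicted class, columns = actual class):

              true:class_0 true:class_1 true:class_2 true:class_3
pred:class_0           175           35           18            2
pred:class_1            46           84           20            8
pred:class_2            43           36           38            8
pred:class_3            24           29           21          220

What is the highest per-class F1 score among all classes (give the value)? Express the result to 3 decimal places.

0.827

Per-class F1 score (2·TP/(2·TP+FP+FN)):
  class_0: TP=175, FP=35+18+2=55, FN=46+43+24=113 → 350/518 = 0.6757
  class_1: TP=84, FP=46+20+8=74, FN=35+36+29=100 → 168/342 = 0.4912
  class_2: TP=38, FP=43+36+8=87, FN=18+20+21=59 → 76/222 = 0.3423
  class_3: TP=220, FP=24+29+21=74, FN=2+8+8=18 → 440/532 = 0.8271
Highest is class 'class_3' with F1 score = 0.827.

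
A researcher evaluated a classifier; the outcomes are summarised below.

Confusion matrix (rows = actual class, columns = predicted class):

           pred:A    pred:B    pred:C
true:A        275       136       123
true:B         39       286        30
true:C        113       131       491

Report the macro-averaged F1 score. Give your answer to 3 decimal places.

0.638

Per-class F1 score (2·TP/(2·TP+FP+FN)):
  A: TP=275, FP=39+113=152, FN=136+123=259 → 550/961 = 0.5723
  B: TP=286, FP=136+131=267, FN=39+30=69 → 572/908 = 0.6300
  C: TP=491, FP=123+30=153, FN=113+131=244 → 982/1379 = 0.7121
Macro-F1 score = mean = (0.5723 + 0.6300 + 0.7121) / 3 = 0.638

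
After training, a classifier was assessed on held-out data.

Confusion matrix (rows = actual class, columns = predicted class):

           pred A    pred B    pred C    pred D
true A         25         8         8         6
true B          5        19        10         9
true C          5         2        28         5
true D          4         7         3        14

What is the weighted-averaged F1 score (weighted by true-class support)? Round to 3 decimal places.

Per-class F1 score (2·TP/(2·TP+FP+FN)):
  A: TP=25, FP=5+5+4=14, FN=8+8+6=22 → 50/86 = 0.5814
  B: TP=19, FP=8+2+7=17, FN=5+10+9=24 → 38/79 = 0.4810
  C: TP=28, FP=8+10+3=21, FN=5+2+5=12 → 56/89 = 0.6292
  D: TP=14, FP=6+9+5=20, FN=4+7+3=14 → 28/62 = 0.4516
Weighted-F1 score = Σ (supportᵢ/N)·F1 scoreᵢ with N=158: (47/158)·0.5814 + (43/158)·0.4810 + (40/158)·0.6292 + (28/158)·0.4516 = 0.543

0.543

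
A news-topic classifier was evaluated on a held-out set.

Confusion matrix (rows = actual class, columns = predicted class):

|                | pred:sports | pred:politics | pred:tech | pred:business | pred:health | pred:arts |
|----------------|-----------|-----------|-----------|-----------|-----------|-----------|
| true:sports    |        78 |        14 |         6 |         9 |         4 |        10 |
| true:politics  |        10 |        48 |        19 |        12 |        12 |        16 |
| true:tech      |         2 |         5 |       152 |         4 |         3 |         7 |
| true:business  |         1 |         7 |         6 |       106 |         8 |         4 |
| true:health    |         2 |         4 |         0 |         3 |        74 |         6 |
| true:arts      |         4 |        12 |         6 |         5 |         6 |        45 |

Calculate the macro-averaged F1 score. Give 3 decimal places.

Per-class F1 score (2·TP/(2·TP+FP+FN)):
  sports: TP=78, FP=10+2+1+2+4=19, FN=14+6+9+4+10=43 → 156/218 = 0.7156
  politics: TP=48, FP=14+5+7+4+12=42, FN=10+19+12+12+16=69 → 96/207 = 0.4638
  tech: TP=152, FP=6+19+6+0+6=37, FN=2+5+4+3+7=21 → 304/362 = 0.8398
  business: TP=106, FP=9+12+4+3+5=33, FN=1+7+6+8+4=26 → 212/271 = 0.7823
  health: TP=74, FP=4+12+3+8+6=33, FN=2+4+0+3+6=15 → 148/196 = 0.7551
  arts: TP=45, FP=10+16+7+4+6=43, FN=4+12+6+5+6=33 → 90/166 = 0.5422
Macro-F1 score = mean = (0.7156 + 0.4638 + 0.8398 + 0.7823 + 0.7551 + 0.5422) / 6 = 0.683

0.683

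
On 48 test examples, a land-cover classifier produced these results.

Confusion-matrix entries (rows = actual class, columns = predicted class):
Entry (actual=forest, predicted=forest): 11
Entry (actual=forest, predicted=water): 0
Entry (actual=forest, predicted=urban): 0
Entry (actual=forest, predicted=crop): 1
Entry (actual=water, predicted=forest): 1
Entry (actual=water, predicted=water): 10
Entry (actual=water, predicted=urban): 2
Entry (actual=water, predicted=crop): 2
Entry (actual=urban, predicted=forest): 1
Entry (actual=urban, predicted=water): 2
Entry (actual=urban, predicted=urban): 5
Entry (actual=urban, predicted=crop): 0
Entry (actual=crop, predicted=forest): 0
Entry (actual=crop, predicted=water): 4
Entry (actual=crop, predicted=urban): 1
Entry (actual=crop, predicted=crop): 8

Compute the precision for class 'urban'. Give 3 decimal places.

0.625

precision = TP/(TP+FP).
urban: TP=5, FP=0+2+1=3 → 5/8 = 0.6250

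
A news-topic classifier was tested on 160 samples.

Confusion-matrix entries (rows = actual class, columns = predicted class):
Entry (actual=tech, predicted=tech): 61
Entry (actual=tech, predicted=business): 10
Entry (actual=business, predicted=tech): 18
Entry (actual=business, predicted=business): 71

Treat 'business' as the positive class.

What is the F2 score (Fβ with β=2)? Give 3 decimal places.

0.812

Fβ = (1+β²)·TP / ((1+β²)·TP + β²·FN + FP), with β²=4
= 5·71 / (5·71 + 4·18 + 10) = 0.812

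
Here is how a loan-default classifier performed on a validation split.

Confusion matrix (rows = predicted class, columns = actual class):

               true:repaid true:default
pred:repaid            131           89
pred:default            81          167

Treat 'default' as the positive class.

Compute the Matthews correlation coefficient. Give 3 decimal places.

0.270

MCC = (TP·TN − FP·FN) / √((TP+FP)(TP+FN)(TN+FP)(TN+FN))
Numerator = 167·131 − 81·89 = 14668
Denominator = √(248·256·212·220) = √2961080320 = 54415.8095
MCC = 14668 / 54415.8095 = 0.270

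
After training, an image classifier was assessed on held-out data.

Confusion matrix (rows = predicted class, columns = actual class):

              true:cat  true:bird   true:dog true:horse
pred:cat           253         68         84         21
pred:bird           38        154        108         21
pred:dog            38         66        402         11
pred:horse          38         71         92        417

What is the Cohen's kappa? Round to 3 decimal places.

0.530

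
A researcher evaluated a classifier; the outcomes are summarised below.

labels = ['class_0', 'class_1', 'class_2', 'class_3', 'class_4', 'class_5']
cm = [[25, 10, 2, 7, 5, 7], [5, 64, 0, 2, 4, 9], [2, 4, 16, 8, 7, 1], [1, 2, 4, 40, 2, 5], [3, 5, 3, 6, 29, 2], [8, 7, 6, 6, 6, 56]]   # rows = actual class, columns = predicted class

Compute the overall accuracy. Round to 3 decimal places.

Accuracy = trace / total = (25+64+16+40+29+56=230) / 369 = 230/369 = 0.623

0.623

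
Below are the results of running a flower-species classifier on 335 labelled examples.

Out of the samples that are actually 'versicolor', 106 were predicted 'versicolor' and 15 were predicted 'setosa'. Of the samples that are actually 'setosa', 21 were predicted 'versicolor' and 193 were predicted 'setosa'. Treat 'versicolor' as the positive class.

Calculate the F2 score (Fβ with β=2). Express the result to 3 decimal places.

Fβ = (1+β²)·TP / ((1+β²)·TP + β²·FN + FP), with β²=4
= 5·106 / (5·106 + 4·15 + 21) = 0.867

0.867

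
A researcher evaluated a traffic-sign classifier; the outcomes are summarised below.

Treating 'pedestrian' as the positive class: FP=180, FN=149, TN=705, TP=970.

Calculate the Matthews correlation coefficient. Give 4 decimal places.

MCC = (TP·TN − FP·FN) / √((TP+FP)(TP+FN)(TN+FP)(TN+FN))
Numerator = 970·705 − 180·149 = 657030
Denominator = √(1150·1119·885·854) = √972588361500 = 986198.9462
MCC = 657030 / 986198.9462 = 0.6662

0.6662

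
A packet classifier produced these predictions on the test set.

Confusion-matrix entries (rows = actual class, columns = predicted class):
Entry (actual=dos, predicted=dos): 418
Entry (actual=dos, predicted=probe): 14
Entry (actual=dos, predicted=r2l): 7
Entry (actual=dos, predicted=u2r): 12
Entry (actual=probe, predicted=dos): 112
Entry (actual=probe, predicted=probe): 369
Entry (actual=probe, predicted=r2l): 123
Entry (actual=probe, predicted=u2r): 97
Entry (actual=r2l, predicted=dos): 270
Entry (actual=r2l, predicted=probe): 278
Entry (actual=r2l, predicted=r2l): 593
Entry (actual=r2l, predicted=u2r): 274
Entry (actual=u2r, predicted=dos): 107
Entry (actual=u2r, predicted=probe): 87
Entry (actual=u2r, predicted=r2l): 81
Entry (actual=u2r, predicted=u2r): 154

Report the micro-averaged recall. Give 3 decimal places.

0.512

Micro-averaging pools counts across classes: ΣTP=1534, ΣFP=1462, ΣFN=1462.
Micro-recall = TP/(TP+FN) on pooled counts = 0.512 (equals overall accuracy in single-label multiclass).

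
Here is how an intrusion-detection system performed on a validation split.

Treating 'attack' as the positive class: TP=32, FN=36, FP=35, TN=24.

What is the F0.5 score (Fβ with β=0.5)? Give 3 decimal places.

0.476

Fβ = (1+β²)·TP / ((1+β²)·TP + β²·FN + FP), with β²=1/4
= 1.25·32 / (1.25·32 + 0.25·36 + 35) = 0.476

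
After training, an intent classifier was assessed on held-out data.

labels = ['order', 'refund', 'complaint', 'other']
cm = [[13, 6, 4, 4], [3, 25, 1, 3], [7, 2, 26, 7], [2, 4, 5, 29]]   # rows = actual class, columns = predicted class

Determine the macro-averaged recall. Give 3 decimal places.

Per-class recall (TP/(TP+FN)):
  order: TP=13, FN=6+4+4=14 → 13/27 = 0.4815
  refund: TP=25, FN=3+1+3=7 → 25/32 = 0.7813
  complaint: TP=26, FN=7+2+7=16 → 26/42 = 0.6190
  other: TP=29, FN=2+4+5=11 → 29/40 = 0.7250
Macro-recall = mean = (0.4815 + 0.7813 + 0.6190 + 0.7250) / 4 = 0.652

0.652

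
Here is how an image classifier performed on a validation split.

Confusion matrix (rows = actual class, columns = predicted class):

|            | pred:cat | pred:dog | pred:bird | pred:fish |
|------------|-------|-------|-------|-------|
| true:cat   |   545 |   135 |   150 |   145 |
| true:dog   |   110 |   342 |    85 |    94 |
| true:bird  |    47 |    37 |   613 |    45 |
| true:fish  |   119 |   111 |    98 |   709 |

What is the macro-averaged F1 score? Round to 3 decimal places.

0.644

Per-class F1 score (2·TP/(2·TP+FP+FN)):
  cat: TP=545, FP=110+47+119=276, FN=135+150+145=430 → 1090/1796 = 0.6069
  dog: TP=342, FP=135+37+111=283, FN=110+85+94=289 → 684/1256 = 0.5446
  bird: TP=613, FP=150+85+98=333, FN=47+37+45=129 → 1226/1688 = 0.7263
  fish: TP=709, FP=145+94+45=284, FN=119+111+98=328 → 1418/2030 = 0.6985
Macro-F1 score = mean = (0.6069 + 0.5446 + 0.7263 + 0.6985) / 4 = 0.644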